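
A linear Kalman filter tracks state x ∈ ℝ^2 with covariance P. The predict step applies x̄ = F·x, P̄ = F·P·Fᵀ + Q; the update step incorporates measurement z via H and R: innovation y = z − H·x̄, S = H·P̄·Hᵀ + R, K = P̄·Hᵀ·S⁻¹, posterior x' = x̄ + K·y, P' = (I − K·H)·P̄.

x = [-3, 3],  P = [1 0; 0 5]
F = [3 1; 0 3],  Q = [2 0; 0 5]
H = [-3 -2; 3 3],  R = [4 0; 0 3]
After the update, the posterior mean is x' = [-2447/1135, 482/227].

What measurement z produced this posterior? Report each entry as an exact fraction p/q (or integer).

z = [-1, -2]

x̄ = F·x = [-6, 9]
P̄ = F·P·Fᵀ + Q = [16 15; 15 50]
S = H·P̄·Hᵀ + R = [528 -669; -669 867]
K = P̄·Hᵀ·S⁻¹ = [-601/1135 -342/1135; 316/681 397/681]
x' − x̄ = [4363/1135, -1561/227] = K·y
y = (KᵀK)⁻¹·Kᵀ·(x' − x̄) = [-1, -11]
z = y + H·x̄ = [-1, -11] + [0, 9] = [-1, -2]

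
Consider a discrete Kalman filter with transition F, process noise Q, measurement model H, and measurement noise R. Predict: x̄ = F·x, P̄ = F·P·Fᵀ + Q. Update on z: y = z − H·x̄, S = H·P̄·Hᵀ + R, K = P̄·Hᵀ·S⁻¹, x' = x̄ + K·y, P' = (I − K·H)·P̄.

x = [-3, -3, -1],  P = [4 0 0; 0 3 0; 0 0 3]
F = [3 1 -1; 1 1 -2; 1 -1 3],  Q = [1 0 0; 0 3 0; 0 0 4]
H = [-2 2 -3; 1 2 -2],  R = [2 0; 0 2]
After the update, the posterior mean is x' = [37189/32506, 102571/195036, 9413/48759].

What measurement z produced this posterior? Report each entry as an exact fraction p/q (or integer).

z = [-2, 2]

x̄ = F·x = [-11, -4, -3]
P̄ = F·P·Fᵀ + Q = [43 21 0; 21 22 -17; 0 -17 38]
S = H·P̄·Hᵀ + R = [640 358; 358 505]
K = P̄·Hᵀ·S⁻¹ = [-8775/32506 5846/16253; -8677/195036 22193/97518; -8840/48759 -4354/48759]
x' − x̄ = [394755/32506, 882715/195036, 155690/48759] = K·y
y = (KᵀK)⁻¹·Kᵀ·(x' − x̄) = [-25, 15]
z = y + H·x̄ = [-25, 15] + [23, -13] = [-2, 2]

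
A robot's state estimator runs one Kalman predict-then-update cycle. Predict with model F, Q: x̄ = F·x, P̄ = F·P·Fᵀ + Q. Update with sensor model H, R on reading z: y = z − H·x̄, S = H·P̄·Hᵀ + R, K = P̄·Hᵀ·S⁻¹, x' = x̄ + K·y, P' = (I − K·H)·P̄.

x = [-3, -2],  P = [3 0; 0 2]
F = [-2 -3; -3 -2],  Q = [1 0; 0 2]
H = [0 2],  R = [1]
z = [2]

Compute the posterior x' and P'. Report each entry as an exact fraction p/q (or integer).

x' = [348/149, 161/149]
P' = [1019/149 30/149; 30/149 37/149]

x̄ = F·x = [12, 13]
P̄ = F·P·Fᵀ + Q = [31 30; 30 37]
y = z − H·x̄ = [-24]
S = H·P̄·Hᵀ + R = [149]
K = P̄·Hᵀ·S⁻¹ = [60/149; 74/149]
x' = x̄ + K·y = [348/149, 161/149]
P' = (I − K·H)·P̄ = [1019/149 30/149; 30/149 37/149]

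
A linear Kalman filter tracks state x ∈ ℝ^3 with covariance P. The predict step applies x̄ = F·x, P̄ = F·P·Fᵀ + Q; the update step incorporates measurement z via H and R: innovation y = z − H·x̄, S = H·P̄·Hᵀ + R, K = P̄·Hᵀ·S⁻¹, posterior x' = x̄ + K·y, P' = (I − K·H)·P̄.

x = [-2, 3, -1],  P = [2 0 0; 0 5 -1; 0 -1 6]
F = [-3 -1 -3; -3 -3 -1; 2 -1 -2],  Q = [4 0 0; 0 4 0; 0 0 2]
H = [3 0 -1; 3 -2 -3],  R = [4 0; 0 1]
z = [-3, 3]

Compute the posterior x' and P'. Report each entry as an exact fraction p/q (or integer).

x' = [-146035/88513, -89221/88513, -177162/88513]
P' = [468753/177026 -991989/177026 1134143/177026; -991989/177026 3353417/177026 -3210907/177026; 1134143/177026 -3210907/177026 3287289/177026]

x̄ = F·x = [6, -2, -5]
P̄ = F·P·Fᵀ + Q = [75 41 24; 41 67 8; 24 8 35]
y = z − H·x̄ = [-26, -34]
S = H·P̄·Hᵀ + R = [570 262; 262 431]
K = P̄·Hᵀ·S⁻¹ = [68029/177026 -6096/88513; 58735/177026 -25040/88513; 28785/177026 -18812/88513]
x' = x̄ + K·y = [-146035/88513, -89221/88513, -177162/88513]
P' = (I − K·H)·P̄ = [468753/177026 -991989/177026 1134143/177026; -991989/177026 3353417/177026 -3210907/177026; 1134143/177026 -3210907/177026 3287289/177026]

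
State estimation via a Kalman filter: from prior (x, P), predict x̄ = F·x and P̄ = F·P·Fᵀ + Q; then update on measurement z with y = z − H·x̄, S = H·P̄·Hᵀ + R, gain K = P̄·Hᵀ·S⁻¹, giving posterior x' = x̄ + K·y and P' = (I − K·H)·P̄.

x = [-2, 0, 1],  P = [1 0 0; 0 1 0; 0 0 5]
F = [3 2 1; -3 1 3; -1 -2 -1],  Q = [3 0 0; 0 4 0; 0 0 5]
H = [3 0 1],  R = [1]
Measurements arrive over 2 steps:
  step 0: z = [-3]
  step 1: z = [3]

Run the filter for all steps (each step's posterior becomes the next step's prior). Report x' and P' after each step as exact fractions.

step 0: x̄ = F·x = [-5, 9, 1]
step 0: P̄ = F·P·Fᵀ + Q = [21 8 -12; 8 59 -14; -12 -14 15]
step 0: y = z − H·x̄ = [11]
step 0: S = H·P̄·Hᵀ + R = [133]
step 0: K = P̄·Hᵀ·S⁻¹ = [51/133; 10/133; -3/19]
step 0: x' = x̄ + K·y = [-104/133, 1307/133, -14/19]
step 0: P' = (I − K·H)·P̄ = [192/133 554/133 -75/19; 554/133 7747/133 -236/19; -75/19 -236/19 222/19]
step 1: x̄ = F·x = [116/7, 1325/133, -2412/133]
step 1: P̄ = F·P·Fᵀ + Q = [1661/7 108/7 -1518/7; 108/7 20207/133 -5246/133; -1518/7 -5246/133 27957/133]
step 1: y = z − H·x̄ = [-543/19]
step 1: S = H·P̄·Hᵀ + R = [19867/19]
step 1: K = P̄·Hᵀ·S⁻¹ = [9405/19867; 130/19867; -8367/19867]
step 1: x' = x̄ + K·y = [423077/139069, 1359455/139069, -848223/139069]
step 1: P' = (I − K·H)·P̄ = [410762/139069 1695186/139069 -1166451/139069; 1695186/139069 21122851/139069 -5084648/139069; -1166451/139069 -5084648/139069 3440784/139069]

step 0: x' = [-104/133, 1307/133, -14/19], P' = [192/133 554/133 -75/19; 554/133 7747/133 -236/19; -75/19 -236/19 222/19]
step 1: x' = [423077/139069, 1359455/139069, -848223/139069], P' = [410762/139069 1695186/139069 -1166451/139069; 1695186/139069 21122851/139069 -5084648/139069; -1166451/139069 -5084648/139069 3440784/139069]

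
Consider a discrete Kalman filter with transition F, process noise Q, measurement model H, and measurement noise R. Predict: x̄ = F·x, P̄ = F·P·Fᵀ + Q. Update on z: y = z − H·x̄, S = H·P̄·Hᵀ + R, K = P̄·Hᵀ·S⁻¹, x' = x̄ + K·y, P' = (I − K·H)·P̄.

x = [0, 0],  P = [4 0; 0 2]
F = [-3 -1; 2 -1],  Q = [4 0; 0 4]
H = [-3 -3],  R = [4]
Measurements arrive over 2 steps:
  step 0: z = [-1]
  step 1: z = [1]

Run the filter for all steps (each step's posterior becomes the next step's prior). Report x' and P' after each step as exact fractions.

step 0: x̄ = F·x = [0, 0]
step 0: P̄ = F·P·Fᵀ + Q = [42 -22; -22 22]
step 0: y = z − H·x̄ = [-1]
step 0: S = H·P̄·Hᵀ + R = [184]
step 0: K = P̄·Hᵀ·S⁻¹ = [-15/46; 0]
step 0: x' = x̄ + K·y = [15/46, 0]
step 0: P' = (I − K·H)·P̄ = [516/23 -22; -22 22]
step 1: x̄ = F·x = [-45/46, 15/23]
step 1: P̄ = F·P·Fᵀ + Q = [2206/23 -3096/23; -3096/23 4686/23]
step 1: y = z − H·x̄ = [1/46]
step 1: S = H·P̄·Hᵀ + R = [6392/23]
step 1: K = P̄·Hᵀ·S⁻¹ = [1335/3196; -2385/3196]
step 1: x' = x̄ + K·y = [-6195/6392, 4065/6392]
step 1: P' = (I − K·H)·P̄ = [75781/1598 -76671/1598; -76671/1598 78261/1598]

step 0: x' = [15/46, 0], P' = [516/23 -22; -22 22]
step 1: x' = [-6195/6392, 4065/6392], P' = [75781/1598 -76671/1598; -76671/1598 78261/1598]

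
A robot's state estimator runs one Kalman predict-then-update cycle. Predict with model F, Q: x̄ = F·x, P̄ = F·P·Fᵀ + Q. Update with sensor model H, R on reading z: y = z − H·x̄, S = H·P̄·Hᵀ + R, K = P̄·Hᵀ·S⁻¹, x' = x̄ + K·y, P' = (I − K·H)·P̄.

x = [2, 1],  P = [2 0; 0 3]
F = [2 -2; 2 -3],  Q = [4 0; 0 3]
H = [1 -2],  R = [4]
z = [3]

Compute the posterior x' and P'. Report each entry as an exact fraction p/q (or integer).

x' = [17/19, -37/38]
P' = [260/19 144/19; 144/19 97/19]

x̄ = F·x = [2, 1]
P̄ = F·P·Fᵀ + Q = [24 26; 26 38]
y = z − H·x̄ = [3]
S = H·P̄·Hᵀ + R = [76]
K = P̄·Hᵀ·S⁻¹ = [-7/19; -25/38]
x' = x̄ + K·y = [17/19, -37/38]
P' = (I − K·H)·P̄ = [260/19 144/19; 144/19 97/19]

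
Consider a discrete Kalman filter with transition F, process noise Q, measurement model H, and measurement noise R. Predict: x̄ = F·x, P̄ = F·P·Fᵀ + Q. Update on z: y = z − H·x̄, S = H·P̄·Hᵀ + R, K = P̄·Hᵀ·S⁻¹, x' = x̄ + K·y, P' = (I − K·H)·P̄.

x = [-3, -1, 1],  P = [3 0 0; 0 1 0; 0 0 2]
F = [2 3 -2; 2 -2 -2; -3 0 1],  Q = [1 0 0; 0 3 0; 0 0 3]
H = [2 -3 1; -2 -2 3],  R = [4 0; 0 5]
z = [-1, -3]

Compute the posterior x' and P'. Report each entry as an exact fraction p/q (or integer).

x' = [53613/216875, 19131/43375, -90388/216875]
P' = [360014/216875 61118/43375 375286/216875; 61118/43375 16216/8675 89232/43375; 375286/216875 89232/43375 603164/216875]

x̄ = F·x = [-11, -6, 10]
P̄ = F·P·Fᵀ + Q = [30 14 -22; 14 27 -22; -22 -22 32]
y = z − H·x̄ = [-7, -67]
S = H·P̄·Hᵀ + R = [275 320; 320 1161]
K = P̄·Hᵀ·S⁻¹ = [44636/216875 -8214/43375; -7943/43375 -668/8675; 3814/216875 6664/43375]
x' = x̄ + K·y = [53613/216875, 19131/43375, -90388/216875]
P' = (I − K·H)·P̄ = [360014/216875 61118/43375 375286/216875; 61118/43375 16216/8675 89232/43375; 375286/216875 89232/43375 603164/216875]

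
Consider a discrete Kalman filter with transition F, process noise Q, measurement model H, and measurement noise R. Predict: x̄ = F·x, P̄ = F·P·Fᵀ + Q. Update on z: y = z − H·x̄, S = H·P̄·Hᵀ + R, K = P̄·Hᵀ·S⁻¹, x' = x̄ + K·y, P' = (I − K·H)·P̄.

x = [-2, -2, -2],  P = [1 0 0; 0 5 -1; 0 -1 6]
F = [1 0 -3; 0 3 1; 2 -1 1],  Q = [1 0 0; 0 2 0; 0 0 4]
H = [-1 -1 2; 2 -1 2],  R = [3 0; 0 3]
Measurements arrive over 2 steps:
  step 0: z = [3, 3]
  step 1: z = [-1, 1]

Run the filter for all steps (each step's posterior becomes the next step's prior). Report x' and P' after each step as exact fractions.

step 0: x' = [645/13726, -106907/13726, -33085/13726], P' = [9043/13726 -1527/13726 -3025/13726; -1527/13726 82162/6863 38924/6863; -3025/13726 38924/6863 21216/6863]
step 1: x' = [19612086/90267391, -258971151/90267391, -114931284/90267391], P' = [53452281/90267391 -22826540/90267391 -22782976/90267391; -22826540/90267391 1022344194/90267391 482660078/90267391; -22782976/90267391 482660078/90267391 262539458/90267391]

step 0: x̄ = F·x = [4, -8, -4]
step 0: P̄ = F·P·Fᵀ + Q = [56 -9 -19; -9 47 -11; -19 -11 21]
step 0: y = z − H·x̄ = [7, -5]
step 0: S = H·P̄·Hᵀ + R = [292 34; 34 286]
step 0: K = P̄·Hᵀ·S⁻¹ = [-2261/6863 4521/13726; -2367/13726 -1947/6863; 3347/13726 161/6863]
step 0: x' = x̄ + K·y = [645/13726, -106907/13726, -33085/13726]
step 0: P' = (I − K·H)·P̄ = [9043/13726 -1527/13726 -3025/13726; -1527/13726 82162/6863 38924/6863; -3025/13726 38924/6863 21216/6863]
step 1: x̄ = F·x = [49950/6863, -176903/6863, 37556/6863]
step 1: P̄ = F·P·Fᵀ + Q = [422807/13726 -417767/6863 70493/6863; -417767/6863 1007944/6863 -155028/6863; 70493/6863 -155028/6863 68072/6863]
step 1: y = z − H·x̄ = [-208928/6863, -345052/6863]
step 1: S = H·P̄·Hᵀ + R = [2029661/13726 2036290/6863; 2036290/6863 5001559/6863]
step 1: K = P̄·Hᵀ·S⁻¹ = [-25397231/90267391 28055050/90267391; -11399166/90267391 -34225706/90267391; 21733938/90267391 -1049038/90267391]
step 1: x' = x̄ + K·y = [19612086/90267391, -258971151/90267391, -114931284/90267391]
step 1: P' = (I − K·H)·P̄ = [53452281/90267391 -22826540/90267391 -22782976/90267391; -22826540/90267391 1022344194/90267391 482660078/90267391; -22782976/90267391 482660078/90267391 262539458/90267391]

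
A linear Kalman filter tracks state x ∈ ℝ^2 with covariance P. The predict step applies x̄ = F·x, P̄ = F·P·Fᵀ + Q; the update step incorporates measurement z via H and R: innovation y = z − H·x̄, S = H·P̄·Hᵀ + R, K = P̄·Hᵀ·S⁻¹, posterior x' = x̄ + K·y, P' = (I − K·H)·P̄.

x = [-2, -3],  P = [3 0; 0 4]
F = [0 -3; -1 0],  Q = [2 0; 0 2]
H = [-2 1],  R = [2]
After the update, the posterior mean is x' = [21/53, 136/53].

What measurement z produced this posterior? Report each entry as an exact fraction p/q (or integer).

z = [2]

x̄ = F·x = [9, 2]
P̄ = F·P·Fᵀ + Q = [38 0; 0 5]
S = H·P̄·Hᵀ + R = [159]
K = P̄·Hᵀ·S⁻¹ = [-76/159; 5/159]
x' − x̄ = [-456/53, 30/53] = K·y
y = (KᵀK)⁻¹·Kᵀ·(x' − x̄) = [18]
z = y + H·x̄ = [18] + [-16] = [2]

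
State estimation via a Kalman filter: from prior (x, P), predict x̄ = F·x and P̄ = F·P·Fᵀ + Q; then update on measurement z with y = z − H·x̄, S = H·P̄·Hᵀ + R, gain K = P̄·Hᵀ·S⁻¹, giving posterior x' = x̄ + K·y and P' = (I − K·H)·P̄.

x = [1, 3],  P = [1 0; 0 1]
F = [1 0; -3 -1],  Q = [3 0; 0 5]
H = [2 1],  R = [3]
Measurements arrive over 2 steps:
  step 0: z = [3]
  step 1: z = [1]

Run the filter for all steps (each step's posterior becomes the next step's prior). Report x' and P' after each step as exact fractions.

step 0: x̄ = F·x = [1, -6]
step 0: P̄ = F·P·Fᵀ + Q = [4 -3; -3 15]
step 0: y = z − H·x̄ = [7]
step 0: S = H·P̄·Hᵀ + R = [22]
step 0: K = P̄·Hᵀ·S⁻¹ = [5/22; 9/22]
step 0: x' = x̄ + K·y = [57/22, -69/22]
step 0: P' = (I − K·H)·P̄ = [63/22 -111/22; -111/22 249/22]
step 1: x̄ = F·x = [57/22, -51/11]
step 1: P̄ = F·P·Fᵀ + Q = [129/22 -39/11; -39/11 130/11]
step 1: y = z − H·x̄ = [5/11]
step 1: S = H·P̄·Hᵀ + R = [265/11]
step 1: K = P̄·Hᵀ·S⁻¹ = [18/53; 52/265]
step 1: x' = x̄ + K·y = [291/106, -241/53]
step 1: P' = (I − K·H)·P̄ = [327/106 -273/53; -273/53 2886/265]

step 0: x' = [57/22, -69/22], P' = [63/22 -111/22; -111/22 249/22]
step 1: x' = [291/106, -241/53], P' = [327/106 -273/53; -273/53 2886/265]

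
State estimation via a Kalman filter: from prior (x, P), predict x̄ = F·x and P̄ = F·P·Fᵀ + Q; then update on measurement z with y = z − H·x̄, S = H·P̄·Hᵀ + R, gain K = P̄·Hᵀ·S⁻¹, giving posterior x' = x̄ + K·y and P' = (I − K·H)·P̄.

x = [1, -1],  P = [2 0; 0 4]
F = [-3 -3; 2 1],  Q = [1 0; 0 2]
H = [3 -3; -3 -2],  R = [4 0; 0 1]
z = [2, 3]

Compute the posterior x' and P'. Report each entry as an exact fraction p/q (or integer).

x̄ = F·x = [0, 1]
P̄ = F·P·Fᵀ + Q = [55 -24; -24 14]
y = z − H·x̄ = [5, 5]
S = H·P̄·Hᵀ + R = [1057 -483; -483 264]
K = P̄·Hᵀ·S⁻¹ = [2019/15253 -438/2179; -2948/15253 -1222/6537]
x' = x̄ + K·y = [-5235/15253, -41231/45759]
P' = (I − K·H)·P̄ = [1690/15253 -1002/15253; -1002/15253 8786/45759]

x' = [-5235/15253, -41231/45759]
P' = [1690/15253 -1002/15253; -1002/15253 8786/45759]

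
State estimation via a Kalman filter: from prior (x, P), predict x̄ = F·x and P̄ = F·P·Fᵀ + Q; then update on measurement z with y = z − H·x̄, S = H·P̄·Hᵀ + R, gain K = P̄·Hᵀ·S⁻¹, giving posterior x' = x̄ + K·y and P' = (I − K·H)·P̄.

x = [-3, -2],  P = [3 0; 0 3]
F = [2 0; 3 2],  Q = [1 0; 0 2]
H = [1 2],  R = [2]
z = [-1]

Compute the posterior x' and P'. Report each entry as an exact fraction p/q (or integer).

x̄ = F·x = [-6, -13]
P̄ = F·P·Fᵀ + Q = [13 18; 18 41]
y = z − H·x̄ = [31]
S = H·P̄·Hᵀ + R = [251]
K = P̄·Hᵀ·S⁻¹ = [49/251; 100/251]
x' = x̄ + K·y = [13/251, -163/251]
P' = (I − K·H)·P̄ = [862/251 -382/251; -382/251 291/251]

x' = [13/251, -163/251]
P' = [862/251 -382/251; -382/251 291/251]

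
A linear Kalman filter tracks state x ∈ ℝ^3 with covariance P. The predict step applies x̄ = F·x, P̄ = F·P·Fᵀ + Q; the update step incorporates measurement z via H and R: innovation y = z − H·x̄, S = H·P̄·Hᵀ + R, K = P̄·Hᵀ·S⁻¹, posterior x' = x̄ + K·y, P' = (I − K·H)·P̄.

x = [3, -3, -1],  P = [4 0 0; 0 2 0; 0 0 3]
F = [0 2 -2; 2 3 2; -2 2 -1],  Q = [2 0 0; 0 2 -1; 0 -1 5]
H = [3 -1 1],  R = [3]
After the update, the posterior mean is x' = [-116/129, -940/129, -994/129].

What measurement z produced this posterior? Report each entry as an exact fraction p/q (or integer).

x̄ = F·x = [-4, -5, -11]
P̄ = F·P·Fᵀ + Q = [22 0 14; 0 48 -11; 14 -11 32]
S = H·P̄·Hᵀ + R = [387]
K = P̄·Hᵀ·S⁻¹ = [80/387; -59/387; 85/387]
x' − x̄ = [400/129, -295/129, 425/129] = K·y
y = (KᵀK)⁻¹·Kᵀ·(x' − x̄) = [15]
z = y + H·x̄ = [15] + [-18] = [-3]

z = [-3]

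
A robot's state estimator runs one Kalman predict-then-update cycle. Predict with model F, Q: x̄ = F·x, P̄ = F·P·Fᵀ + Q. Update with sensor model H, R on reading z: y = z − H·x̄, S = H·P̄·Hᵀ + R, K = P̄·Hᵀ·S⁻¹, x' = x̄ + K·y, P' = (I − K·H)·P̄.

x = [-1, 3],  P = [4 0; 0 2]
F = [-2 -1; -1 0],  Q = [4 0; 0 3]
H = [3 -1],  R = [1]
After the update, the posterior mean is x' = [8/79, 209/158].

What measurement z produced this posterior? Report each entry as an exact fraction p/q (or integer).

z = [-1]

x̄ = F·x = [-1, 1]
P̄ = F·P·Fᵀ + Q = [22 8; 8 7]
S = H·P̄·Hᵀ + R = [158]
K = P̄·Hᵀ·S⁻¹ = [29/79; 17/158]
x' − x̄ = [87/79, 51/158] = K·y
y = (KᵀK)⁻¹·Kᵀ·(x' − x̄) = [3]
z = y + H·x̄ = [3] + [-4] = [-1]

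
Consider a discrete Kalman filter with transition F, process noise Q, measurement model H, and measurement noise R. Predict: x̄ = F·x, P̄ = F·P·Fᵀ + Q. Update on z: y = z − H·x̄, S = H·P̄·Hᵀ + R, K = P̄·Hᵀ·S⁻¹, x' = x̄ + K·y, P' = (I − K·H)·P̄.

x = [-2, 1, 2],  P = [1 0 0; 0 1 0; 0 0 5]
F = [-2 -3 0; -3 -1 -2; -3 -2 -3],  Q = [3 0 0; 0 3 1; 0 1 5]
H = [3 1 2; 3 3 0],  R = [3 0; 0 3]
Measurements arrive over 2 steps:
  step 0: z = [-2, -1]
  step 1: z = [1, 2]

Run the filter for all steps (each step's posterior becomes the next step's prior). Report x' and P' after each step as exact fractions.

step 0: x' = [-576/3107, 11/3107, -218/239], P' = [20438/3107 -19863/3107 -1614/239; -19863/3107 20235/3107 1542/239; -1614/239 1542/239 1833/239]
step 1: x' = [-5881451/6034739, 10126149/6034739, 6785221/6034739], P' = [17240012/6034739 -16761924/6034739 -16634145/6034739; -16761924/6034739 54426604/18104217 46044526/18104217; -16634145/6034739 46044526/18104217 62312980/18104217]

step 0: x̄ = F·x = [1, 1, -2]
step 0: P̄ = F·P·Fᵀ + Q = [16 9 12; 9 33 42; 12 42 63]
step 0: y = z − H·x̄ = [-2, -7]
step 0: S = H·P̄·Hᵀ + R = [798 675; 675 606]
step 0: K = P̄·Hᵀ·S⁻¹ = [-171/3107 575/3107; 246/3107 372/3107; 122/239 -72/239]
step 0: x' = x̄ + K·y = [-576/3107, 11/3107, -218/239]
step 0: P' = (I − K·H)·P̄ = [20438/3107 -19863/3107 -1614/239; -19863/3107 20235/3107 1542/239; -1614/239 1542/239 1833/239]
step 1: x̄ = F·x = [1119/3107, 7385/3107, 10208/3107]
step 1: P̄ = F·P·Fᵀ + Q = [34832/3107 1188/3107 40341/3107; 1188/3107 18036/3107 17318/3107; 40341/3107 17318/3107 119398/3107]
step 1: y = z − H·x̄ = [-28051/3107, -19298/3107]
step 1: S = H·P̄·Hᵀ + R = [1378929/3107 727806/3107; 727806/3107 506517/3107]
step 1: K = P̄·Hᵀ·S⁻¹ = [563274/6034739 478088/6034739; -1447220/18104217 4140832/18104217; 6987727/18104217 -3857909/18104217]
step 1: x' = x̄ + K·y = [-5881451/6034739, 10126149/6034739, 6785221/6034739]
step 1: P' = (I − K·H)·P̄ = [17240012/6034739 -16761924/6034739 -16634145/6034739; -16761924/6034739 54426604/18104217 46044526/18104217; -16634145/6034739 46044526/18104217 62312980/18104217]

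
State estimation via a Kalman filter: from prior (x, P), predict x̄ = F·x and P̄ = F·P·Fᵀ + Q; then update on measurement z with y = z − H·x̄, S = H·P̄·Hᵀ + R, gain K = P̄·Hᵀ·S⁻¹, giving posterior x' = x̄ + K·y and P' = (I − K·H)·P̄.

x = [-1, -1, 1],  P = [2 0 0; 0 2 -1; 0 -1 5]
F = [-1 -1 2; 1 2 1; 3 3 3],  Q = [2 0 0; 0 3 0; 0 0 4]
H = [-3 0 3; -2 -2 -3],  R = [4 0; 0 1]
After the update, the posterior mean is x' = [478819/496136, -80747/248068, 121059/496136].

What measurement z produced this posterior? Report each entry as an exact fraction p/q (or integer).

z = [-2, -2]

x̄ = F·x = [4, -2, -3]
P̄ = F·P·Fᵀ + Q = [30 1 15; 1 14 24; 15 24 67]
S = H·P̄·Hᵀ + R = [607 -516; -516 1256]
K = P̄·Hᵀ·S⁻¹ = [-27933/124034 -88169/496136; 4254/62017 -13155/248068; 12993/124034 -88857/496136]
x' − x̄ = [-1505725/496136, 415389/248068, 1609467/496136] = K·y
y = (KᵀK)⁻¹·Kᵀ·(x' − x̄) = [19, -7]
z = y + H·x̄ = [19, -7] + [-21, 5] = [-2, -2]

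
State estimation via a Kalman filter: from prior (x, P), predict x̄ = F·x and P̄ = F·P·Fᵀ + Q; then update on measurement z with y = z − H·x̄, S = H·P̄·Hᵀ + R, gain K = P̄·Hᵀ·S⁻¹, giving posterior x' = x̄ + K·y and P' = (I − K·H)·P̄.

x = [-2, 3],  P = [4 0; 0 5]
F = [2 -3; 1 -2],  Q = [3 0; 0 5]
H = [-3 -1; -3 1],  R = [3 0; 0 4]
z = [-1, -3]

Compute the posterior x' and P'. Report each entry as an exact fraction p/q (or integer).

x̄ = F·x = [-13, -8]
P̄ = F·P·Fᵀ + Q = [64 38; 38 29]
y = z − H·x̄ = [-48, -34]
S = H·P̄·Hᵀ + R = [836 547; 547 381]
K = P̄·Hᵀ·S⁻¹ = [-3392/19307 -2934/19307; -7988/19307 7161/19307]
x' = x̄ + K·y = [11581/19307, -14506/19307]
P' = (I − K·H)·P̄ = [3652/19307 -780/19307; -780/19307 26304/19307]

x' = [11581/19307, -14506/19307]
P' = [3652/19307 -780/19307; -780/19307 26304/19307]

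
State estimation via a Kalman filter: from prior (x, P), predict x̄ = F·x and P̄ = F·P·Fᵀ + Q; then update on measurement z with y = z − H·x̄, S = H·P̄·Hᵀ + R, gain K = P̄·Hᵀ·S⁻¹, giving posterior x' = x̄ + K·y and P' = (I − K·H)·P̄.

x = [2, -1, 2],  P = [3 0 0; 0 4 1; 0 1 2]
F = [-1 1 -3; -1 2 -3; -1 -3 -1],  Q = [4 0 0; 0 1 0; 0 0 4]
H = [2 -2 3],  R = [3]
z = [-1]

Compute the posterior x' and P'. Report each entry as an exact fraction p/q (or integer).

x' = [-9, -10, -1]
P' = [4867/218 2306/109 -163/218; 2306/109 2618/109 202/109; -163/218 202/109 1313/654]

x̄ = F·x = [-9, -10, -1]
P̄ = F·P·Fᵀ + Q = [23 20 5; 20 26 -8; 5 -8 51]
y = z − H·x̄ = [0]
S = H·P̄·Hᵀ + R = [654]
K = P̄·Hᵀ·S⁻¹ = [7/218; -6/109; 179/654]
x' = x̄ + K·y = [-9, -10, -1]
P' = (I − K·H)·P̄ = [4867/218 2306/109 -163/218; 2306/109 2618/109 202/109; -163/218 202/109 1313/654]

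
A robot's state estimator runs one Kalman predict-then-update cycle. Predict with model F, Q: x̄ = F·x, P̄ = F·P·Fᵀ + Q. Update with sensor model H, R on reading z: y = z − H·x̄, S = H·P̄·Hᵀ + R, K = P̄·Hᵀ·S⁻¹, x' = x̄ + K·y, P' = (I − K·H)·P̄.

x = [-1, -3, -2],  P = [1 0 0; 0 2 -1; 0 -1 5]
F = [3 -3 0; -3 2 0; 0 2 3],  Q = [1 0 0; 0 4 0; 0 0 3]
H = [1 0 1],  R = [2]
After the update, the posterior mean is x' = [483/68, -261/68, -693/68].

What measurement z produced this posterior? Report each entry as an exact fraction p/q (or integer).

z = [-3]

x̄ = F·x = [6, -3, -12]
P̄ = F·P·Fᵀ + Q = [28 -21 -3; -21 21 2; -3 2 44]
S = H·P̄·Hᵀ + R = [68]
K = P̄·Hᵀ·S⁻¹ = [25/68; -19/68; 41/68]
x' − x̄ = [75/68, -57/68, 123/68] = K·y
y = (KᵀK)⁻¹·Kᵀ·(x' − x̄) = [3]
z = y + H·x̄ = [3] + [-6] = [-3]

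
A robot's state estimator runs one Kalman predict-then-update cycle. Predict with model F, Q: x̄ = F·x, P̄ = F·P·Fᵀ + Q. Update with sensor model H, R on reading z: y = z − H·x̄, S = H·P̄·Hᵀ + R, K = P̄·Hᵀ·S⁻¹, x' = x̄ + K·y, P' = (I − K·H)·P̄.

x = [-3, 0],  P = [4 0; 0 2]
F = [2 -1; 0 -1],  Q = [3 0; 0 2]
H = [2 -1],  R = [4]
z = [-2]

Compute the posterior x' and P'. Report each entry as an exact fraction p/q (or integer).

x' = [-26/21, 0]
P' = [41/21 2; 2 4]

x̄ = F·x = [-6, 0]
P̄ = F·P·Fᵀ + Q = [21 2; 2 4]
y = z − H·x̄ = [10]
S = H·P̄·Hᵀ + R = [84]
K = P̄·Hᵀ·S⁻¹ = [10/21; 0]
x' = x̄ + K·y = [-26/21, 0]
P' = (I − K·H)·P̄ = [41/21 2; 2 4]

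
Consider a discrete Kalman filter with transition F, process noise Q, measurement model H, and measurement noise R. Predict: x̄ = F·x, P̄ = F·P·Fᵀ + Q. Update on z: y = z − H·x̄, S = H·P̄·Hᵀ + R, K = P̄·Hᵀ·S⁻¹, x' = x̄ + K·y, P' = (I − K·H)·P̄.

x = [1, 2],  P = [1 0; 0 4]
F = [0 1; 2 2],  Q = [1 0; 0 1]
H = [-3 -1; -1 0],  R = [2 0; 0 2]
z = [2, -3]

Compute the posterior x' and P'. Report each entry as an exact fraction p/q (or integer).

x̄ = F·x = [2, 6]
P̄ = F·P·Fᵀ + Q = [5 8; 8 21]
y = z − H·x̄ = [14, -1]
S = H·P̄·Hᵀ + R = [116 23; 23 7]
K = P̄·Hᵀ·S⁻¹ = [-46/283 -51/283; -131/283 107/283]
x' = x̄ + K·y = [-27/283, -243/283]
P' = (I − K·H)·P̄ = [102/283 -214/283; -214/283 904/283]

x' = [-27/283, -243/283]
P' = [102/283 -214/283; -214/283 904/283]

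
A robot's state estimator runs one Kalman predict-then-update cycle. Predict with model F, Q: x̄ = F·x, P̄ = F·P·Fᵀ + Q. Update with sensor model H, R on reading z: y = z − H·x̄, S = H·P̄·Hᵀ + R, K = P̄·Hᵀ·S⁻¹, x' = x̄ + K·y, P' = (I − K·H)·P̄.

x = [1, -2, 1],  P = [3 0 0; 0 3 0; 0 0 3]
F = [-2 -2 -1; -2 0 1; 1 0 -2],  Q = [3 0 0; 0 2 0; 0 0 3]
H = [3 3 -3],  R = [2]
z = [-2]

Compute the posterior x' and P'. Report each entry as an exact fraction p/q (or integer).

x̄ = F·x = [1, -1, -1]
P̄ = F·P·Fᵀ + Q = [30 9 0; 9 17 -12; 0 -12 18]
y = z − H·x̄ = [-5]
S = H·P̄·Hᵀ + R = [965]
K = P̄·Hᵀ·S⁻¹ = [117/965; 114/965; -18/193]
x' = x̄ + K·y = [76/193, -307/193, -103/193]
P' = (I − K·H)·P̄ = [15261/965 -4653/965 2106/193; -4653/965 3409/965 -264/193; 2106/193 -264/193 1854/193]

x' = [76/193, -307/193, -103/193]
P' = [15261/965 -4653/965 2106/193; -4653/965 3409/965 -264/193; 2106/193 -264/193 1854/193]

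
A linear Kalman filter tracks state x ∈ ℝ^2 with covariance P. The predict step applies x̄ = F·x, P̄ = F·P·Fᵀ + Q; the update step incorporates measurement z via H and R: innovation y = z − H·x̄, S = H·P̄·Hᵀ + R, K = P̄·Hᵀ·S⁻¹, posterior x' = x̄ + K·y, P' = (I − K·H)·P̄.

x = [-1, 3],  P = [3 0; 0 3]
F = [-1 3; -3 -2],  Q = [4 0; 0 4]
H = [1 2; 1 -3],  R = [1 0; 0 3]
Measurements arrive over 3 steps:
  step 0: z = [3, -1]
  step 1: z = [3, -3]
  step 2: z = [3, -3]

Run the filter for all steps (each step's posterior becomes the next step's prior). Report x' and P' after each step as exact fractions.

step 0: x̄ = F·x = [10, -3]
step 0: P̄ = F·P·Fᵀ + Q = [34 -9; -9 43]
step 0: y = z − H·x̄ = [-1, -20]
step 0: S = H·P̄·Hᵀ + R = [171 -215; -215 478]
step 0: K = P̄·Hᵀ·S⁻¹ = [20763/35513 13871/35513; 7136/35513 -7043/35513]
step 0: x' = x̄ + K·y = [56947/35513, 27185/35513]
step 0: P' = (I − K·H)·P̄ = [29103/35513 -4170/35513; -4170/35513 5653/35513]
step 1: x̄ = F·x = [24608/35513, -225211/35513]
step 1: P̄ = F·P·Fᵀ + Q = [247052/35513 82581/35513; 82581/35513 376551/35513]
step 1: y = z − H·x̄ = [532353/35513, -806780/35513]
step 1: S = H·P̄·Hᵀ + R = [2119093/35513 -2094835/35513; -2094835/35513 3247064/35513]
step 1: K = P̄·Hᵀ·S⁻¹ = [37649247/70185479 24274379/70185479; 14644584/70185479 -13184607/70185479]
step 1: x' = x̄ + K·y = [61547331/70185479, 73962311/70185479]
step 1: P' = (I − K·H)·P̄ = [51718803/70185479 -7034778/70185479; -7034778/70185479 10839681/70185479]
step 2: x̄ = F·x = [160339602/70185479, -332566615/70185479]
step 2: P̄ = F·P·Fᵀ + Q = [472226516/70185479 139361769/70185479; 139361769/70185479 705152531/70185479]
step 2: y = z − H·x̄ = [715350065/70185479, -1368595884/70185479]
step 2: S = H·P̄·Hᵀ + R = [3920469195/70185479 -3898050439/70185479; -3898050439/70185479 6192985118/70185479]
step 2: K = P̄·Hᵀ·S⁻¹ = [69268853637/129437175391 44731476859/129437175391; 26987668318/129437175391 -24314763649/129437175391]
step 2: x' = x̄ + K·y = [129457961289/129437175391, 135871872599/129437175391]
step 2: P' = (I − K·H)·P̄ = [95239084413/129437175391 -12985115388/129437175391; -12985115388/129437175391 19986391853/129437175391]

step 0: x' = [56947/35513, 27185/35513], P' = [29103/35513 -4170/35513; -4170/35513 5653/35513]
step 1: x' = [61547331/70185479, 73962311/70185479], P' = [51718803/70185479 -7034778/70185479; -7034778/70185479 10839681/70185479]
step 2: x' = [129457961289/129437175391, 135871872599/129437175391], P' = [95239084413/129437175391 -12985115388/129437175391; -12985115388/129437175391 19986391853/129437175391]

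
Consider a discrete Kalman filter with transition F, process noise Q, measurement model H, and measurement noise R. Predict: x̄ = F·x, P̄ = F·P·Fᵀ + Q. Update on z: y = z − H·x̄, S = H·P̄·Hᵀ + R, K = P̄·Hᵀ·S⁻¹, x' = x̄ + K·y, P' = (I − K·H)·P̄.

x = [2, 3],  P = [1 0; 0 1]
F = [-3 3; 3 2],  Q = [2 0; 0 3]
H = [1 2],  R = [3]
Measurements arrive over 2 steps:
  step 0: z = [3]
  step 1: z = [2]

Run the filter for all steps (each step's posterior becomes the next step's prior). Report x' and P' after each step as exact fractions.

step 0: x' = [-37/25, 68/25], P' = [1304/75 -631/75; -631/75 359/75]
step 1: x' = [1449/820, 379/820], P' = [51265/164 -25421/164; -25421/164 12721/164]

step 0: x̄ = F·x = [3, 12]
step 0: P̄ = F·P·Fᵀ + Q = [20 -3; -3 16]
step 0: y = z − H·x̄ = [-24]
step 0: S = H·P̄·Hᵀ + R = [75]
step 0: K = P̄·Hᵀ·S⁻¹ = [14/75; 29/75]
step 0: x' = x̄ + K·y = [-37/25, 68/25]
step 0: P' = (I − K·H)·P̄ = [1304/75 -631/75; -631/75 359/75]
step 1: x̄ = F·x = [63/5, 1]
step 1: P̄ = F·P·Fᵀ + Q = [353 -153; -153 233/3]
step 1: y = z − H·x̄ = [-63/5]
step 1: S = H·P̄·Hᵀ + R = [164/3]
step 1: K = P̄·Hᵀ·S⁻¹ = [141/164; 7/164]
step 1: x' = x̄ + K·y = [1449/820, 379/820]
step 1: P' = (I − K·H)·P̄ = [51265/164 -25421/164; -25421/164 12721/164]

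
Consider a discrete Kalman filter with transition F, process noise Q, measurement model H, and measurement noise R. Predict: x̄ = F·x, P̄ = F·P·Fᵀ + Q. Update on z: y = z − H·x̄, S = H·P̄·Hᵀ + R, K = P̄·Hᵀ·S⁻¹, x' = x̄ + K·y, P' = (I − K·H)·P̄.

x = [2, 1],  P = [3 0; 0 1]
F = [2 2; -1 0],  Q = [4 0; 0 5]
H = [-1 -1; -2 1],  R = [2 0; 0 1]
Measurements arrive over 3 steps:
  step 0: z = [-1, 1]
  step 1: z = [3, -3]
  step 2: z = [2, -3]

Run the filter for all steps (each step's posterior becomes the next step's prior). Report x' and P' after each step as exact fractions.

step 0: x' = [15/679, 613/679], P' = [206/679 180/679; 180/679 566/679]
step 1: x' = [98392/419849, -1021623/419849], P' = [127108/419849 111076/419849; 111076/419849 345062/419849]
step 2: x' = [74834134/258316669, -565670878/258316669], P' = [78189884/258316669 68323780/258316669; 68323780/258316669 212282254/258316669]

step 0: x̄ = F·x = [6, -2]
step 0: P̄ = F·P·Fᵀ + Q = [20 -6; -6 8]
step 0: y = z − H·x̄ = [3, 15]
step 0: S = H·P̄·Hᵀ + R = [18 26; 26 113]
step 0: K = P̄·Hᵀ·S⁻¹ = [-193/679 -232/679; -373/679 206/679]
step 0: x' = x̄ + K·y = [15/679, 613/679]
step 0: P' = (I − K·H)·P̄ = [206/679 180/679; 180/679 566/679]
step 1: x̄ = F·x = [1256/679, -15/679]
step 1: P̄ = F·P·Fᵀ + Q = [7244/679 -772/679; -772/679 3601/679]
step 1: y = z − H·x̄ = [3278/679, 70/97]
step 1: S = H·P̄·Hᵀ + R = [10659/679 1445/97; 1445/97 5192/97]
step 1: K = P̄·Hᵀ·S⁻¹ = [-119092/419849 -8420/24697; -228069/419849 7230/24697]
step 1: x' = x̄ + K·y = [98392/419849, -1021623/419849]
step 1: P' = (I − K·H)·P̄ = [127108/419849 111076/419849; 111076/419849 345062/419849]
step 2: x̄ = F·x = [-1846462/419849, -98392/419849]
step 2: P̄ = F·P·Fᵀ + Q = [4456684/419849 -476368/419849; -476368/419849 2226353/419849]
step 2: y = z − H·x̄ = [-1105156/419849, -4854079/419849]
step 2: S = H·P̄·Hᵀ + R = [6569999/419849 6210647/419849; 6210647/419849 22378410/419849]
step 2: K = P̄·Hᵀ·S⁻¹ = [-73256832/258316669 -88055988/258316669; -140303017/258316669 75634694/258316669]
step 2: x' = x̄ + K·y = [74834134/258316669, -565670878/258316669]
step 2: P' = (I − K·H)·P̄ = [78189884/258316669 68323780/258316669; 68323780/258316669 212282254/258316669]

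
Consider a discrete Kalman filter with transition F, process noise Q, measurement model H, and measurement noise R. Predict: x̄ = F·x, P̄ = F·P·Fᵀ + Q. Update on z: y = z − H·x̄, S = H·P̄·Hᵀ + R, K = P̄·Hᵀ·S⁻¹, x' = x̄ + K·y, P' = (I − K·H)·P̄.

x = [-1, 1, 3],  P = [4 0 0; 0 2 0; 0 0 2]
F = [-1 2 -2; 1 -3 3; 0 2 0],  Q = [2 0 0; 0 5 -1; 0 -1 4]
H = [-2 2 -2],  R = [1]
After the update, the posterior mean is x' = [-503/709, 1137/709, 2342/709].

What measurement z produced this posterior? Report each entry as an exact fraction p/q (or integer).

x̄ = F·x = [-3, 5, 2]
P̄ = F·P·Fᵀ + Q = [22 -28 8; -28 45 -13; 8 -13 12]
S = H·P̄·Hᵀ + R = [709]
K = P̄·Hᵀ·S⁻¹ = [-116/709; 172/709; -66/709]
x' − x̄ = [1624/709, -2408/709, 924/709] = K·y
y = (KᵀK)⁻¹·Kᵀ·(x' − x̄) = [-14]
z = y + H·x̄ = [-14] + [12] = [-2]

z = [-2]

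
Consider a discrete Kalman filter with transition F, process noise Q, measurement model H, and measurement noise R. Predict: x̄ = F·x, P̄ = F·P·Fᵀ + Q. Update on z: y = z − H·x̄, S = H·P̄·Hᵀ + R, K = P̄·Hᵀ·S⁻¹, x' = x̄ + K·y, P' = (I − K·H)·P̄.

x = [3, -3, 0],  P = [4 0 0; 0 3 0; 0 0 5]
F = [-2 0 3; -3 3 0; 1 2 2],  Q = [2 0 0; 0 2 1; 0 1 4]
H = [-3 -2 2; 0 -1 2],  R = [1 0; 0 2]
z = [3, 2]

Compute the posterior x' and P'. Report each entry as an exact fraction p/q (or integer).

x' = [16563/6196, -14020/1549, -5450/1549]
P' = [512389/154900 -346048/38725 -159173/38725; -346048/38725 1038394/38725 515844/38725; -159173/38725 515844/38725 275369/38725]

x̄ = F·x = [-6, -18, -3]
P̄ = F·P·Fᵀ + Q = [63 24 22; 24 65 7; 22 7 40]
y = z − H·x̄ = [-45, -10]
S = H·P̄·Hᵀ + R = [956 188; 188 199]
K = P̄·Hᵀ·S⁻¹ = [-42167/154900 13851/38725; -6956/38725 -3353/38725; -3431/38725 17447/38725]
x' = x̄ + K·y = [16563/6196, -14020/1549, -5450/1549]
P' = (I − K·H)·P̄ = [512389/154900 -346048/38725 -159173/38725; -346048/38725 1038394/38725 515844/38725; -159173/38725 515844/38725 275369/38725]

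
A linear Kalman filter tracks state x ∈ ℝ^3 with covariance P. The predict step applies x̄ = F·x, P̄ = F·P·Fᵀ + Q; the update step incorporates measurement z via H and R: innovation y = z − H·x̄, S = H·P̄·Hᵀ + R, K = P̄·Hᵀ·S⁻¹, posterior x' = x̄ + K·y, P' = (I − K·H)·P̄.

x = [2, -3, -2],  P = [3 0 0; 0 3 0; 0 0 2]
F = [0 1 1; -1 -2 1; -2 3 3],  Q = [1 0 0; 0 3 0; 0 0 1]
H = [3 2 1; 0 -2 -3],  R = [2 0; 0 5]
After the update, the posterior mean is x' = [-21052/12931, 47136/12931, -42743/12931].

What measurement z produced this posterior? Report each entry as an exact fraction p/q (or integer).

z = [-1, 2]

x̄ = F·x = [-5, 2, -19]
P̄ = F·P·Fᵀ + Q = [6 -4 15; -4 20 -6; 15 -6 58]
S = H·P̄·Hᵀ + R = [212 -317; -317 535]
K = P̄·Hᵀ·S⁻¹ = [1646/12931 81/12931; 4796/12931 2310/12931; -2669/12931 -5497/12931]
x' − x̄ = [43603/12931, 21274/12931, 202946/12931] = K·y
y = (KᵀK)⁻¹·Kᵀ·(x' − x̄) = [29, -51]
z = y + H·x̄ = [29, -51] + [-30, 53] = [-1, 2]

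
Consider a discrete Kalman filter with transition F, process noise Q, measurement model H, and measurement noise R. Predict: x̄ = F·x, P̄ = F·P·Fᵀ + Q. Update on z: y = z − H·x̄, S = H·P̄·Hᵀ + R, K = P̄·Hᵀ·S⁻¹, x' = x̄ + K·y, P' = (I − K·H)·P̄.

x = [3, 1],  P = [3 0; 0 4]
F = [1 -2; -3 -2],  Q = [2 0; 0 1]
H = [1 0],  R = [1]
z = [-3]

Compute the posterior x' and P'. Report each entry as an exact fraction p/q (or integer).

x̄ = F·x = [1, -11]
P̄ = F·P·Fᵀ + Q = [21 7; 7 44]
y = z − H·x̄ = [-4]
S = H·P̄·Hᵀ + R = [22]
K = P̄·Hᵀ·S⁻¹ = [21/22; 7/22]
x' = x̄ + K·y = [-31/11, -135/11]
P' = (I − K·H)·P̄ = [21/22 7/22; 7/22 919/22]

x' = [-31/11, -135/11]
P' = [21/22 7/22; 7/22 919/22]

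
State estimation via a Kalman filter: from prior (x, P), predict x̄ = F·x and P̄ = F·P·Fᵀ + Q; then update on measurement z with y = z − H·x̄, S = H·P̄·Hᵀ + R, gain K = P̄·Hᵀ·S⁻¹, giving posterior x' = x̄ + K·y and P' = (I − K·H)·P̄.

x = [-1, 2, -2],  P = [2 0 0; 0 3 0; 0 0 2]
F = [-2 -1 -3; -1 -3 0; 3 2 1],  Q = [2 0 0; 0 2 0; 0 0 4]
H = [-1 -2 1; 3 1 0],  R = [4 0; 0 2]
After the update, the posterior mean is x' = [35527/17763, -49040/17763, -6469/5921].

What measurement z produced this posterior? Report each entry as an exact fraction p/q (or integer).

x̄ = F·x = [6, -5, -1]
P̄ = F·P·Fᵀ + Q = [31 13 -24; 13 31 -24; -24 -24 36]
S = H·P̄·Hᵀ + R = [391 -342; -342 390]
K = P̄·Hᵀ·S⁻¹ = [777/5921 6872/17763; -2445/5921 -3244/17763; 1548/5921 -100/5921]
x' − x̄ = [-71051/17763, 39775/17763, -548/5921] = K·y
y = (KᵀK)⁻¹·Kᵀ·(x' − x̄) = [-1, -10]
z = y + H·x̄ = [-1, -10] + [3, 13] = [2, 3]

z = [2, 3]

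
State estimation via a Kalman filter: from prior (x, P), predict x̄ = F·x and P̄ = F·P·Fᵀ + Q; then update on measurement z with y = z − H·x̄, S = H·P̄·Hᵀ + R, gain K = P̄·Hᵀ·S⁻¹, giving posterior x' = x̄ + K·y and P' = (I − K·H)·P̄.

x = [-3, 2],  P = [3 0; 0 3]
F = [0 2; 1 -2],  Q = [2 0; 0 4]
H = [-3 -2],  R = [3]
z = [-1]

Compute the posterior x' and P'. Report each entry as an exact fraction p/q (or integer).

x̄ = F·x = [4, -7]
P̄ = F·P·Fᵀ + Q = [14 -12; -12 19]
y = z − H·x̄ = [-3]
S = H·P̄·Hᵀ + R = [61]
K = P̄·Hᵀ·S⁻¹ = [-18/61; -2/61]
x' = x̄ + K·y = [298/61, -421/61]
P' = (I − K·H)·P̄ = [530/61 -768/61; -768/61 1155/61]

x' = [298/61, -421/61]
P' = [530/61 -768/61; -768/61 1155/61]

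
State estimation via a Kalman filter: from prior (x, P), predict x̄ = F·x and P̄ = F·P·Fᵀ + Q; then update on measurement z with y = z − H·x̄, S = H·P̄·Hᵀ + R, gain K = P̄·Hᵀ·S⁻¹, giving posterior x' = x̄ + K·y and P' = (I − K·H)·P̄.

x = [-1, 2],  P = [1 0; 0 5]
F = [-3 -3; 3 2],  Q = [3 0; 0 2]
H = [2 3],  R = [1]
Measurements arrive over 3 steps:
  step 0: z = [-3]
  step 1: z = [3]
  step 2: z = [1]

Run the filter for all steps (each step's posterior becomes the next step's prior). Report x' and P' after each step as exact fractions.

step 0: x̄ = F·x = [-3, 1]
step 0: P̄ = F·P·Fᵀ + Q = [57 -39; -39 31]
step 0: y = z − H·x̄ = [0]
step 0: S = H·P̄·Hᵀ + R = [40]
step 0: K = P̄·Hᵀ·S⁻¹ = [-3/40; 3/8]
step 0: x' = x̄ + K·y = [-3, 1]
step 0: P' = (I − K·H)·P̄ = [2271/40 -303/8; -303/8 203/8]
step 1: x̄ = F·x = [6, -7]
step 1: P̄ = F·P·Fᵀ + Q = [303/5 -951/10; -951/10 6399/40]
step 1: y = z − H·x̄ = [12]
step 1: S = H·P̄·Hᵀ + R = [21679/40]
step 1: K = P̄·Hᵀ·S⁻¹ = [-6564/21679; 11589/21679]
step 1: x' = x̄ + K·y = [51306/21679, -12685/21679]
step 1: P' = (I − K·H)·P̄ = [236595/21679 -159918/21679; -159918/21679 110475/21679]
step 2: x̄ = F·x = [-115863/21679, 18364/3097]
step 2: P̄ = F·P·Fᵀ + Q = [310143/21679 -56205/3097; -56205/3097 99371/3097]
step 2: y = z − H·x̄ = [-132239/21679]
step 2: S = H·P̄·Hᵀ + R = [2801404/21679]
step 2: K = P̄·Hᵀ·S⁻¹ = [-560019/2801404; 1299921/2801404]
step 2: x' = x̄ + K·y = [-11556009/2801404, 8681887/2801404]
step 2: P' = (I − K·H)·P̄ = [25610709/2801404 -17260479/2801404; -17260479/2801404 11940293/2801404]

step 0: x' = [-3, 1], P' = [2271/40 -303/8; -303/8 203/8]
step 1: x' = [51306/21679, -12685/21679], P' = [236595/21679 -159918/21679; -159918/21679 110475/21679]
step 2: x' = [-11556009/2801404, 8681887/2801404], P' = [25610709/2801404 -17260479/2801404; -17260479/2801404 11940293/2801404]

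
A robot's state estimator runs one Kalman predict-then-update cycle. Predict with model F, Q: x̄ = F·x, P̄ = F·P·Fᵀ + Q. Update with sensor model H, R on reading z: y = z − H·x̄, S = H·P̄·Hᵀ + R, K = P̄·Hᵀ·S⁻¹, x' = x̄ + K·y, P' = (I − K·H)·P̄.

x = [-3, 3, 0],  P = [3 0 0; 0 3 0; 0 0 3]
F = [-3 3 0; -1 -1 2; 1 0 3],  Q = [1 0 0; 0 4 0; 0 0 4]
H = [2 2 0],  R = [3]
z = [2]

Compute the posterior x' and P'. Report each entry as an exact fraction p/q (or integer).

x̄ = F·x = [18, 0, -3]
P̄ = F·P·Fᵀ + Q = [55 0 -9; 0 22 15; -9 15 34]
y = z − H·x̄ = [-34]
S = H·P̄·Hᵀ + R = [311]
K = P̄·Hᵀ·S⁻¹ = [110/311; 44/311; 12/311]
x' = x̄ + K·y = [1858/311, -1496/311, -1341/311]
P' = (I − K·H)·P̄ = [5005/311 -4840/311 -4119/311; -4840/311 4906/311 4137/311; -4119/311 4137/311 10430/311]

x' = [1858/311, -1496/311, -1341/311]
P' = [5005/311 -4840/311 -4119/311; -4840/311 4906/311 4137/311; -4119/311 4137/311 10430/311]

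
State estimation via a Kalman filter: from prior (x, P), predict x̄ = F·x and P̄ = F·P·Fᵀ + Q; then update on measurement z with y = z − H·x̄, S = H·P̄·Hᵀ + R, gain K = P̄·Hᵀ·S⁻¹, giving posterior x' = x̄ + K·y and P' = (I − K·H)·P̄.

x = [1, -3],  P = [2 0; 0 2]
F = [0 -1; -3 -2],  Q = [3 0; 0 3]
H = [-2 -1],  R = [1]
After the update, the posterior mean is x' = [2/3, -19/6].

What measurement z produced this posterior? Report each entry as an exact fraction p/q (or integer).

x̄ = F·x = [3, 3]
P̄ = F·P·Fᵀ + Q = [5 4; 4 29]
S = H·P̄·Hᵀ + R = [66]
K = P̄·Hᵀ·S⁻¹ = [-7/33; -37/66]
x' − x̄ = [-7/3, -37/6] = K·y
y = (KᵀK)⁻¹·Kᵀ·(x' − x̄) = [11]
z = y + H·x̄ = [11] + [-9] = [2]

z = [2]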